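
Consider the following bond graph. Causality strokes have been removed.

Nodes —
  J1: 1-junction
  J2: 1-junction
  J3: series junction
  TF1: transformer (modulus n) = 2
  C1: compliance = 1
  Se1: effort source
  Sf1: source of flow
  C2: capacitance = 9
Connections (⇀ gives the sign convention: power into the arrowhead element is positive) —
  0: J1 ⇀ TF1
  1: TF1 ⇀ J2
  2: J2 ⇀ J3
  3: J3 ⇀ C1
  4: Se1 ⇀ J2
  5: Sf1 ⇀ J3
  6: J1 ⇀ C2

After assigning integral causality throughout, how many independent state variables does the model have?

2  (C1, C2 all integral)

b4 →J2  (Se1 (Se) sets effort on bond)
b5 →Sf1  (source Sf1 imposes f)
b2 →J3  (common-f at J3 fixed by 5)
b3 →J3  (J3: bond 5 brought flow, rest push out)
b1 →J2  (1-jn J2 has f-setter on 2)
b0 →TF1  (TF1 one-in-one-out from 1)
b6 →J1  (J1: bond 0 brought flow, rest push out)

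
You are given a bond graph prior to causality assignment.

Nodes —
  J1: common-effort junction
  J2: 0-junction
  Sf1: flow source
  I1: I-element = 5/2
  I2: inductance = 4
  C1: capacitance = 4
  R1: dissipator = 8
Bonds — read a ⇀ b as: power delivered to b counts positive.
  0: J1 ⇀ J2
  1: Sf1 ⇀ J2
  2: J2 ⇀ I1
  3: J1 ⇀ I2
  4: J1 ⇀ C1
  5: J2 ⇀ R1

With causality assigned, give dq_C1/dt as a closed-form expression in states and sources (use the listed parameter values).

dq_C1/dt = F_Sf1 - 2*p_I1/5 - p_I2/4 - q_C1/32

β1 →Sf1  (source Sf1 imposes f)
β2 →I1  (I1 outputs flow p/I1)
β3 →I2  (I2 outputs flow p/I2)
β4 →J1  (prefer integral on C1)
β0 →J2  (common-e at J1 fixed by 4)
β5 →R1  (common-e at J2 fixed by 0)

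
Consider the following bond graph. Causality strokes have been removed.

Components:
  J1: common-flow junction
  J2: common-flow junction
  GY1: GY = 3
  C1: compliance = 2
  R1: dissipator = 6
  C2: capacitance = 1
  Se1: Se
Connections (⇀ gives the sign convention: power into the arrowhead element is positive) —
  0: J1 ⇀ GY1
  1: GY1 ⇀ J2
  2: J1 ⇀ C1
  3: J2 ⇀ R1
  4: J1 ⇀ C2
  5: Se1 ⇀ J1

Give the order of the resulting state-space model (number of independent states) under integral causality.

2  (C1, C2 all integral)

β5 stroke at J1  (source Se1 imposes e)
β2 stroke at J1  (C1 outputs effort q/C1)
β4 stroke at J1  (prefer integral on C2)
β0 stroke at GY1  (closing 1-jn rule on J1)
β1 stroke at GY1  (through GY1, causality inverts; strokes same side of GY1)
β3 stroke at J2  (1-jn J2 has f-setter on 1)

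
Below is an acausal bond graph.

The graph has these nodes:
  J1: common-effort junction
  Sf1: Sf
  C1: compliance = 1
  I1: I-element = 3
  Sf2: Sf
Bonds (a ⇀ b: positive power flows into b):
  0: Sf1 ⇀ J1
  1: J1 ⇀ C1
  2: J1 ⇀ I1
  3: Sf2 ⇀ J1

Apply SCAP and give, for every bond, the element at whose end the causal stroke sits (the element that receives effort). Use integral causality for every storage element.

β0 stroke at Sf1
β1 stroke at J1
β2 stroke at I1
β3 stroke at Sf2

bond 0 →Sf1  (Sf1 fixes flow; stroke at Sf1)
bond 3 →Sf2  (Sf2: flow source, stroke at near end)
bond 1 →J1  (prefer integral on C1)
bond 2 →I1  (J1: bond 1 brought effort, rest push out)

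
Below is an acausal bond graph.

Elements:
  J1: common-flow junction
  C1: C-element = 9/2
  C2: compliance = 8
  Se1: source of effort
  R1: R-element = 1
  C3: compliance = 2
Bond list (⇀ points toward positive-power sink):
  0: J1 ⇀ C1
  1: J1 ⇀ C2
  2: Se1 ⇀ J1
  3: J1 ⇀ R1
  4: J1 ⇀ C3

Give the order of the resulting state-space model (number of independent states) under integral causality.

#2 stroke→J1  (source Se1 imposes e)
#0 stroke→J1  (C1 integral (e out))
#1 stroke→J1  (prefer integral on C2)
#4 stroke→J1  (C3 outputs effort q/C3)
#3 stroke→R1  (J1 needs exactly one f-in)

3  (C1, C2, C3 all integral)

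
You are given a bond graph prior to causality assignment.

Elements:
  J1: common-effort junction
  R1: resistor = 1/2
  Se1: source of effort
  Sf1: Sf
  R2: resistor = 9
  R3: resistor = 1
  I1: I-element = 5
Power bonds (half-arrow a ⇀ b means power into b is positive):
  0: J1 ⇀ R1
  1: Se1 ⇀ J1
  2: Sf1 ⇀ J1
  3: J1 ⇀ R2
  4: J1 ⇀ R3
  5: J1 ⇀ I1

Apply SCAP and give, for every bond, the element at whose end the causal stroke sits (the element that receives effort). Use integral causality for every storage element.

#1 stroke at J1  (Se1 fixes effort; stroke away)
#2 stroke at Sf1  (Sf1 (Sf) sets flow on bond)
#0 stroke at R1  (0-jn J1 has e-setter on 1)
#3 stroke at R2  (common-e at J1 fixed by 1)
#4 stroke at R3  (J1 effort already set via bond 1)
#5 stroke at I1  (common-e at J1 fixed by 1)

#0 stroke at R1
#1 stroke at J1
#2 stroke at Sf1
#3 stroke at R2
#4 stroke at R3
#5 stroke at I1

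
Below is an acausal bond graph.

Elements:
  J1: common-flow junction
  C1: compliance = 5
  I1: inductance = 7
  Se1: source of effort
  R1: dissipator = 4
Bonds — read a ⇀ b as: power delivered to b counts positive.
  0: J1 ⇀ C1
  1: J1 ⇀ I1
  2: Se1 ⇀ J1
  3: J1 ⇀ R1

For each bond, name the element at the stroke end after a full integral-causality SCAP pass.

bond 0 stroke→J1
bond 1 stroke→I1
bond 2 stroke→J1
bond 3 stroke→J1

β2 →J1  (Se1 fixes effort; stroke away)
β0 →J1  (C1 outputs effort q/C1)
β1 →I1  (prefer integral on I1)
β3 →J1  (J1: bond 1 brought flow, rest push out)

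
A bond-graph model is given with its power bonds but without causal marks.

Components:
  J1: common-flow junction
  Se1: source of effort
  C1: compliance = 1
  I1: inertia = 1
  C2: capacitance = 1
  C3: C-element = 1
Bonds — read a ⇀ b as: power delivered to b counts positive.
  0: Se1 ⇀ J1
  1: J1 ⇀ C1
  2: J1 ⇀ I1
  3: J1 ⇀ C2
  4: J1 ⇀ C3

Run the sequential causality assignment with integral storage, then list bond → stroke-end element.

b0 |J1  (Se1: effort source, stroke at far end)
b1 |J1  (C1 integral (e out))
b2 |I1  (I1 outputs flow p/I1)
b3 |J1  (J1: bond 2 brought flow, rest push out)
b4 |J1  (common-f at J1 fixed by 2)

bond 0 stroke→J1
bond 1 stroke→J1
bond 2 stroke→I1
bond 3 stroke→J1
bond 4 stroke→J1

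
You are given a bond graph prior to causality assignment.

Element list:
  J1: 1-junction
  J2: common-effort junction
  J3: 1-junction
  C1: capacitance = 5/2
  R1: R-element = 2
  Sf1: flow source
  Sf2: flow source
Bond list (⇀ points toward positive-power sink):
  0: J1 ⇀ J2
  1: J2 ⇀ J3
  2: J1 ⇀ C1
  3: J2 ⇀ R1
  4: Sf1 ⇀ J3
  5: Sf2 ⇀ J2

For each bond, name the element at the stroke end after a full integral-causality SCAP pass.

bond 0 →J2
bond 1 →J3
bond 2 →J1
bond 3 →R1
bond 4 →Sf1
bond 5 →Sf2

β4 |Sf1  (Sf1 fixes flow; stroke at Sf1)
β5 |Sf2  (source Sf2 imposes f)
β1 |J3  (1-jn J3 has f-setter on 4)
β2 |J1  (C1 outputs effort q/C1)
β0 |J2  (J1 needs exactly one f-in)
β3 |R1  (common-e at J2 fixed by 0)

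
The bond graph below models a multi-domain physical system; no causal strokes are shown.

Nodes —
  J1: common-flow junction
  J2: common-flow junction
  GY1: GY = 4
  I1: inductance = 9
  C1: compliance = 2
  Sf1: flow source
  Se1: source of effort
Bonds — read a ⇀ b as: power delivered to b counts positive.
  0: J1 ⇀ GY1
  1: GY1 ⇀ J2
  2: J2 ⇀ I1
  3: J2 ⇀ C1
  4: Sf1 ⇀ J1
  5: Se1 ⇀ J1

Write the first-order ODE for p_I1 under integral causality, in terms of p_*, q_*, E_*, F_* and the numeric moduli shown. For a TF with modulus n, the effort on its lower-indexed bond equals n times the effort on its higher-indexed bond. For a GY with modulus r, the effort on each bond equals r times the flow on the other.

dp_I1/dt = 4*F_Sf1 - q_C1/2

bond 4 stroke→Sf1  (Sf1: flow source, stroke at near end)
bond 5 stroke→J1  (Se1: effort source, stroke at far end)
bond 0 stroke→J1  (common-f at J1 fixed by 4)
bond 1 stroke→J2  (GY GY1: same side as bond 0)
bond 2 stroke→I1  (I1 outputs flow p/I1)
bond 3 stroke→J2  (J2: bond 2 brought flow, rest push out)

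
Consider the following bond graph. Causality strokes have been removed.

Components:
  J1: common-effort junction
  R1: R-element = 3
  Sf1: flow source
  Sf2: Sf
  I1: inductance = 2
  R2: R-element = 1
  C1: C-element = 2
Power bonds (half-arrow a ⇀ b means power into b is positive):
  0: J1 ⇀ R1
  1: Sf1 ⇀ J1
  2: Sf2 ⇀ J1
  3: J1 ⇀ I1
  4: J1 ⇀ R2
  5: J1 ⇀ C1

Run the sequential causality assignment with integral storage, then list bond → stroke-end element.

#1 stroke at Sf1  (Sf1: flow source, stroke at near end)
#2 stroke at Sf2  (source Sf2 imposes f)
#3 stroke at I1  (prefer integral on I1)
#5 stroke at J1  (prefer integral on C1)
#0 stroke at R1  (0-jn J1 has e-setter on 5)
#4 stroke at R2  (J1: bond 5 brought effort, rest push out)

β0 |R1
β1 |Sf1
β2 |Sf2
β3 |I1
β4 |R2
β5 |J1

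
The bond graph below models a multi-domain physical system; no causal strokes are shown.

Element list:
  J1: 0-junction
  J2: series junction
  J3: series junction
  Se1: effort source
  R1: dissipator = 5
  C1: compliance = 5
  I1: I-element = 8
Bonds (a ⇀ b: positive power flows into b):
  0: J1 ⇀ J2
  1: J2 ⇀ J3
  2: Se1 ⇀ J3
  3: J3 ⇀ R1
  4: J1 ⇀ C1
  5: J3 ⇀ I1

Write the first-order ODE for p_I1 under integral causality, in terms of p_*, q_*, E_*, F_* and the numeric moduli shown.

#2 stroke→J3  (Se1 (Se) sets effort on bond)
#4 stroke→J1  (C1 integral (e out))
#0 stroke→J2  (J1: bond 4 brought effort, rest push out)
#1 stroke→J3  (J2 needs exactly one f-in)
#5 stroke→I1  (I1: I, integral causality)
#3 stroke→J3  (common-f at J3 fixed by 5)

dp_I1/dt = E_Se1 - 5*p_I1/8 + q_C1/5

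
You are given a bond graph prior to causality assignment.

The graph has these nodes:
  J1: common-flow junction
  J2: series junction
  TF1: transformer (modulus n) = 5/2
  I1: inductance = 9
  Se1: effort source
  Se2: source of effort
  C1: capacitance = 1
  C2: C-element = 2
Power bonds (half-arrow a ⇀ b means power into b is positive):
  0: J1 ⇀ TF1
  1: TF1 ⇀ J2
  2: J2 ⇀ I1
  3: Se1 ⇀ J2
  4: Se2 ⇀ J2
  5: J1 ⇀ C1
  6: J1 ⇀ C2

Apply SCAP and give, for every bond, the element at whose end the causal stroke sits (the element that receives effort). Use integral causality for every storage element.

β0 stroke at TF1
β1 stroke at J2
β2 stroke at I1
β3 stroke at J2
β4 stroke at J2
β5 stroke at J1
β6 stroke at J1

#3 |J2  (Se1 (Se) sets effort on bond)
#4 |J2  (source Se2 imposes e)
#2 |I1  (I1 integral (f out))
#1 |J2  (1-jn J2 has f-setter on 2)
#0 |TF1  (TF1: transformer flips bond 1)
#5 |J1  (common-f at J1 fixed by 0)
#6 |J1  (1-jn J1 has f-setter on 0)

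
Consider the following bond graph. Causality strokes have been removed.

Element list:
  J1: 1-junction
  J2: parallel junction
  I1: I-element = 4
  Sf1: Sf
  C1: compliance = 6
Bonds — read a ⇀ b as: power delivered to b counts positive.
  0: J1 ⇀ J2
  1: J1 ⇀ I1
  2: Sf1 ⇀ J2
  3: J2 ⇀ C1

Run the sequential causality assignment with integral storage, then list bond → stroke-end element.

b0 stroke at J1
b1 stroke at I1
b2 stroke at Sf1
b3 stroke at J2

b2 |Sf1  (source Sf1 imposes f)
b1 |I1  (I1: I, integral causality)
b0 |J1  (J1 flow already set via bond 1)
b3 |J2  (only one effort-in slot at J2)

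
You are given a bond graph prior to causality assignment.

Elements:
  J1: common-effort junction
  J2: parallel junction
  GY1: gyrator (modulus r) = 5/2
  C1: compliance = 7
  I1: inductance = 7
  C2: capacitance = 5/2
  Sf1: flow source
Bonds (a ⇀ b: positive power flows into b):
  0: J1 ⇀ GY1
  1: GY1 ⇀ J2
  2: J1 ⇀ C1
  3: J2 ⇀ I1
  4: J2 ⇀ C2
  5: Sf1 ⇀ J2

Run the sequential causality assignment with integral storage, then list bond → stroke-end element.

bond 5 |Sf1  (Sf1 fixes flow; stroke at Sf1)
bond 2 |J1  (prefer integral on C1)
bond 0 |GY1  (J1: bond 2 brought effort, rest push out)
bond 1 |GY1  (GY1 both-in/both-out from 0)
bond 3 |I1  (I1 integral (f out))
bond 4 |J2  (only one effort-in slot at J2)

bond 0 stroke at GY1
bond 1 stroke at GY1
bond 2 stroke at J1
bond 3 stroke at I1
bond 4 stroke at J2
bond 5 stroke at Sf1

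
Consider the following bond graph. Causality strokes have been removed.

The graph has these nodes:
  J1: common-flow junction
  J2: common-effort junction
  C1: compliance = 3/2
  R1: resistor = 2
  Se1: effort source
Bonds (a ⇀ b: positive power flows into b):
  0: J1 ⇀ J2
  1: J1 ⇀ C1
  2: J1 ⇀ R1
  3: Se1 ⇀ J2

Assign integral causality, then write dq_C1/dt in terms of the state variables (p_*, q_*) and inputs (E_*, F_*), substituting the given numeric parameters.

dq_C1/dt = -E_Se1/2 - q_C1/3

b3 →J2  (Se1 fixes effort; stroke away)
b0 →J1  (J2: bond 3 brought effort, rest push out)
b1 →J1  (C1 outputs effort q/C1)
b2 →R1  (J1 needs exactly one f-in)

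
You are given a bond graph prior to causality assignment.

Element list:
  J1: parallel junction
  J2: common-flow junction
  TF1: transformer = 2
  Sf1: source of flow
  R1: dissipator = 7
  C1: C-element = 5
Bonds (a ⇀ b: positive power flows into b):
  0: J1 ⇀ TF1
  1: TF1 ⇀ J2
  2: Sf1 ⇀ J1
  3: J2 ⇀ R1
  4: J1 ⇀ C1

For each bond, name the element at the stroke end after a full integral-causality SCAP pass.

bond 0 stroke at TF1
bond 1 stroke at J2
bond 2 stroke at Sf1
bond 3 stroke at R1
bond 4 stroke at J1

bond 2 stroke at Sf1  (Sf1 fixes flow; stroke at Sf1)
bond 4 stroke at J1  (C1: C, integral causality)
bond 0 stroke at TF1  (common-e at J1 fixed by 4)
bond 1 stroke at J2  (TF1 one-in-one-out from 0)
bond 3 stroke at R1  (J2 needs exactly one f-in)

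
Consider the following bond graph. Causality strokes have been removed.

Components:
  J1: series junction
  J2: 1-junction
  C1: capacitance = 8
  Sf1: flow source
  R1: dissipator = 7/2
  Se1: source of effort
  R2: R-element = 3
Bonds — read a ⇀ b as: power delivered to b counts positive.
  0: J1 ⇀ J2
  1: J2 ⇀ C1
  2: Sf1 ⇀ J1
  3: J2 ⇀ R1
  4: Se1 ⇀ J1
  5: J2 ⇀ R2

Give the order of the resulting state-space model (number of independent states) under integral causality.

1  (C1 all integral)

b2 →Sf1  (source Sf1 imposes f)
b4 →J1  (Se1 (Se) sets effort on bond)
b0 →J1  (J1: bond 2 brought flow, rest push out)
b1 →J2  (1-jn J2 has f-setter on 0)
b3 →J2  (1-jn J2 has f-setter on 0)
b5 →J2  (J2 flow already set via bond 0)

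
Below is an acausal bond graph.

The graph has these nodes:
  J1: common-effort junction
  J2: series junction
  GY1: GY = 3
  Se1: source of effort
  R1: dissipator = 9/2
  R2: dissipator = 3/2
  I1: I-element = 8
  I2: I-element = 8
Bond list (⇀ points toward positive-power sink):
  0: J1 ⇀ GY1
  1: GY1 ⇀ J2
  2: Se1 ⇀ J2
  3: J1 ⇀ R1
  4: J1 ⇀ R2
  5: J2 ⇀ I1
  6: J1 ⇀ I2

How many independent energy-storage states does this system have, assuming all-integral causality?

β2 →J2  (Se1 fixes effort; stroke away)
β5 →I1  (I1: I, integral causality)
β1 →J2  (J2 flow already set via bond 5)
β0 →J1  (GY1 both-in/both-out from 1)
β3 →R1  (0-jn J1 has e-setter on 0)
β4 →R2  (0-jn J1 has e-setter on 0)
β6 →I2  (J1 effort already set via bond 0)

2  (I1, I2 all integral)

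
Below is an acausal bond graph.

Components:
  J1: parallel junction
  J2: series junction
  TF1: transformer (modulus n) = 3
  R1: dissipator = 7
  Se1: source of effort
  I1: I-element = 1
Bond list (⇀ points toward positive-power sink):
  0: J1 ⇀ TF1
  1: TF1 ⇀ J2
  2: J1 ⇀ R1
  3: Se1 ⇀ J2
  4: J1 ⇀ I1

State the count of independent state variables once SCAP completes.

bond 3 →J2  (Se1 fixes effort; stroke away)
bond 1 →TF1  (only one flow-in slot at J2)
bond 0 →J1  (TF1: transformer flips bond 1)
bond 2 →R1  (0-jn J1 has e-setter on 0)
bond 4 →I1  (J1 effort already set via bond 0)

1  (I1 all integral)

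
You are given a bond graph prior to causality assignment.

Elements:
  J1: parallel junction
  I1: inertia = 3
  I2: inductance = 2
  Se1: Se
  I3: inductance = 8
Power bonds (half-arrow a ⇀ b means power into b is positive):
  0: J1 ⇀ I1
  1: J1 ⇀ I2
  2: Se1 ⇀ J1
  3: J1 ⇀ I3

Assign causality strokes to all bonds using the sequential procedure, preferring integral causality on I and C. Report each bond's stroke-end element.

β0 stroke at I1
β1 stroke at I2
β2 stroke at J1
β3 stroke at I3

b2 stroke→J1  (Se1 (Se) sets effort on bond)
b0 stroke→I1  (common-e at J1 fixed by 2)
b1 stroke→I2  (common-e at J1 fixed by 2)
b3 stroke→I3  (J1: bond 2 brought effort, rest push out)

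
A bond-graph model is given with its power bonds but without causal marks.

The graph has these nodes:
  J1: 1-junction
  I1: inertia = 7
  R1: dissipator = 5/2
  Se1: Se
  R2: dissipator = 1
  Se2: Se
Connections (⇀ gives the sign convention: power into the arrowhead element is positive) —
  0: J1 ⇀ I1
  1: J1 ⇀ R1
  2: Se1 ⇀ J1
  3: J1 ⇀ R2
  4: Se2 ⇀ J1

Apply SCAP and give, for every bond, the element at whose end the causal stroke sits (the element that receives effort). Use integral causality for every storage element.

bond 2 stroke at J1  (Se1 fixes effort; stroke away)
bond 4 stroke at J1  (Se2 fixes effort; stroke away)
bond 0 stroke at I1  (I1 outputs flow p/I1)
bond 1 stroke at J1  (J1 flow already set via bond 0)
bond 3 stroke at J1  (J1: bond 0 brought flow, rest push out)

bond 0 →I1
bond 1 →J1
bond 2 →J1
bond 3 →J1
bond 4 →J1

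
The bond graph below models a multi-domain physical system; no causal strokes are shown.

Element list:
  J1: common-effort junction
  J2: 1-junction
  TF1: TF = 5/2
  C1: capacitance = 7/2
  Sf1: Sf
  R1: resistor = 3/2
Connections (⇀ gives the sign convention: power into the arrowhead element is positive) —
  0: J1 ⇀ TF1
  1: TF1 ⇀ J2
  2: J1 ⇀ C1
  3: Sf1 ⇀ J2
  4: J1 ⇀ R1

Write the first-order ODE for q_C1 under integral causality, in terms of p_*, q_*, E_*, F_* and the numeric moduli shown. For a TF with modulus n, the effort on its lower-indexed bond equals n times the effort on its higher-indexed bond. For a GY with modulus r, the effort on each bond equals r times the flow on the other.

b3 |Sf1  (Sf1 fixes flow; stroke at Sf1)
b1 |J2  (J2 flow already set via bond 3)
b0 |TF1  (TF1 one-in-one-out from 1)
b2 |J1  (C1: C, integral causality)
b4 |R1  (J1 effort already set via bond 2)

dq_C1/dt = -2*F_Sf1/5 - 4*q_C1/21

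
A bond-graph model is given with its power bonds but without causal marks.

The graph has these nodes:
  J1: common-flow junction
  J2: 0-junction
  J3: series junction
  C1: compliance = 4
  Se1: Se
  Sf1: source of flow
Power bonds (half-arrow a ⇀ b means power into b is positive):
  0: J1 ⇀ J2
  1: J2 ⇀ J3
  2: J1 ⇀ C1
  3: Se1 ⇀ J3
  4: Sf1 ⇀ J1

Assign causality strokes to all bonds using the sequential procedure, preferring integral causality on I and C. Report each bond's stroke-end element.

β3 stroke→J3  (source Se1 imposes e)
β4 stroke→Sf1  (source Sf1 imposes f)
β0 stroke→J1  (J1: bond 4 brought flow, rest push out)
β2 stroke→J1  (J1: bond 4 brought flow, rest push out)
β1 stroke→J2  (J2: last free bond brings effort in)

bond 0 stroke→J1
bond 1 stroke→J2
bond 2 stroke→J1
bond 3 stroke→J3
bond 4 stroke→Sf1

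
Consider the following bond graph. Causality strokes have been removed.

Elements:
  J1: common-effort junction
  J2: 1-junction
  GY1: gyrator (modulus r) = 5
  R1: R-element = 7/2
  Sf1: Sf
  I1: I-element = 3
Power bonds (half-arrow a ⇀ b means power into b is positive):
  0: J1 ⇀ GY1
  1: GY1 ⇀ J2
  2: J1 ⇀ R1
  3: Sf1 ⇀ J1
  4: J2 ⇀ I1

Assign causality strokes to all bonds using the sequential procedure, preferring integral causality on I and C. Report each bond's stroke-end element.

β3 stroke at Sf1  (Sf1: flow source, stroke at near end)
β4 stroke at I1  (prefer integral on I1)
β1 stroke at J2  (J2: bond 4 brought flow, rest push out)
β0 stroke at J1  (through GY1, causality inverts; strokes same side of GY1)
β2 stroke at R1  (common-e at J1 fixed by 0)

#0 |J1
#1 |J2
#2 |R1
#3 |Sf1
#4 |I1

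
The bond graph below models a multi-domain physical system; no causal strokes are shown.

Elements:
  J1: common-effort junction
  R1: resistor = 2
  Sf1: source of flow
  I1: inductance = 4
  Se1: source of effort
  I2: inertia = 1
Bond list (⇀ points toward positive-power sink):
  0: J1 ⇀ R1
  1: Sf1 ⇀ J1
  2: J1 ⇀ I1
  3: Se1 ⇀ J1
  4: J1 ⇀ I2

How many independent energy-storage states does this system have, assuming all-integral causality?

2  (I1, I2 all integral)

b1 stroke→Sf1  (Sf1 fixes flow; stroke at Sf1)
b3 stroke→J1  (source Se1 imposes e)
b0 stroke→R1  (common-e at J1 fixed by 3)
b2 stroke→I1  (J1 effort already set via bond 3)
b4 stroke→I2  (J1: bond 3 brought effort, rest push out)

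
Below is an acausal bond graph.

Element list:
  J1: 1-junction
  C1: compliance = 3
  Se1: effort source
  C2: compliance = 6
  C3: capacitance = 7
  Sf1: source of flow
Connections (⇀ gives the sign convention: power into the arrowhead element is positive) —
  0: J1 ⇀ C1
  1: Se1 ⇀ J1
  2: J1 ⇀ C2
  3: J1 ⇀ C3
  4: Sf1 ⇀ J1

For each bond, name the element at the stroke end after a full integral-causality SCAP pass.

b1 stroke at J1  (source Se1 imposes e)
b4 stroke at Sf1  (Sf1 fixes flow; stroke at Sf1)
b0 stroke at J1  (J1: bond 4 brought flow, rest push out)
b2 stroke at J1  (J1: bond 4 brought flow, rest push out)
b3 stroke at J1  (common-f at J1 fixed by 4)

β0 stroke at J1
β1 stroke at J1
β2 stroke at J1
β3 stroke at J1
β4 stroke at Sf1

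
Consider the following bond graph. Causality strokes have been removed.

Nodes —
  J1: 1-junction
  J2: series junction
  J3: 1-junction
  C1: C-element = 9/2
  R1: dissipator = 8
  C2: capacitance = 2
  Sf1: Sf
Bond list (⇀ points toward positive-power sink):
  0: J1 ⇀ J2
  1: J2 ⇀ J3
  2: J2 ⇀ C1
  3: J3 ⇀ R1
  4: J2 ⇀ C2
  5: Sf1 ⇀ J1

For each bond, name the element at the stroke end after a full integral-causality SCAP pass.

bond 5 →Sf1  (Sf1 fixes flow; stroke at Sf1)
bond 0 →J1  (J1: bond 5 brought flow, rest push out)
bond 1 →J2  (J2: bond 0 brought flow, rest push out)
bond 2 →J2  (1-jn J2 has f-setter on 0)
bond 4 →J2  (1-jn J2 has f-setter on 0)
bond 3 →J3  (J3 flow already set via bond 1)

b0 →J1
b1 →J2
b2 →J2
b3 →J3
b4 →J2
b5 →Sf1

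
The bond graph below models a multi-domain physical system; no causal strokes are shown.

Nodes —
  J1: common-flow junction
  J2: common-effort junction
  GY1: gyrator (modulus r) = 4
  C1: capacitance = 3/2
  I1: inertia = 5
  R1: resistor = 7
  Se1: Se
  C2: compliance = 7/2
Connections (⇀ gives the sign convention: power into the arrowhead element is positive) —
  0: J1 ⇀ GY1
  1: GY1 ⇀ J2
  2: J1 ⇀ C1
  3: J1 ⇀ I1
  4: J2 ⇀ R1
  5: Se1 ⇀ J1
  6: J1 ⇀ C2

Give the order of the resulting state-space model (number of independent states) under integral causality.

3  (C1, C2, I1 all integral)

b5 |J1  (source Se1 imposes e)
b2 |J1  (C1 outputs effort q/C1)
b3 |I1  (I1 integral (f out))
b0 |J1  (J1: bond 3 brought flow, rest push out)
b6 |J1  (1-jn J1 has f-setter on 3)
b1 |J2  (GY GY1: same side as bond 0)
b4 |R1  (0-jn J2 has e-setter on 1)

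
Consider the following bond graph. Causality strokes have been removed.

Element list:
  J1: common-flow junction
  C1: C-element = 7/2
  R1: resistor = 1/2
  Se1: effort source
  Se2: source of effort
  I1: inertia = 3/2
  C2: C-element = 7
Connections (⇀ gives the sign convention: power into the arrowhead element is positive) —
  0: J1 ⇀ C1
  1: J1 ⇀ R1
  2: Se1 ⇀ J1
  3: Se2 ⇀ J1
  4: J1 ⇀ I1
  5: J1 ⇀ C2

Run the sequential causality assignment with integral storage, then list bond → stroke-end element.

β2 stroke→J1  (Se1 fixes effort; stroke away)
β3 stroke→J1  (Se2 fixes effort; stroke away)
β0 stroke→J1  (prefer integral on C1)
β4 stroke→I1  (I1 outputs flow p/I1)
β1 stroke→J1  (common-f at J1 fixed by 4)
β5 stroke→J1  (J1: bond 4 brought flow, rest push out)

β0 →J1
β1 →J1
β2 →J1
β3 →J1
β4 →I1
β5 →J1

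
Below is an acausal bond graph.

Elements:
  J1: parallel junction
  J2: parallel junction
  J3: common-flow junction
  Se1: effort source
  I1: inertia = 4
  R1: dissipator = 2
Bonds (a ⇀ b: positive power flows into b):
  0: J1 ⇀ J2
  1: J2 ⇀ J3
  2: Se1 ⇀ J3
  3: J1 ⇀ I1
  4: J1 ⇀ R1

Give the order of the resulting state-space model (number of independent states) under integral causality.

b2 →J3  (source Se1 imposes e)
b1 →J2  (J3: last free bond brings flow in)
b0 →J1  (common-e at J2 fixed by 1)
b3 →I1  (common-e at J1 fixed by 0)
b4 →R1  (0-jn J1 has e-setter on 0)

1  (I1 all integral)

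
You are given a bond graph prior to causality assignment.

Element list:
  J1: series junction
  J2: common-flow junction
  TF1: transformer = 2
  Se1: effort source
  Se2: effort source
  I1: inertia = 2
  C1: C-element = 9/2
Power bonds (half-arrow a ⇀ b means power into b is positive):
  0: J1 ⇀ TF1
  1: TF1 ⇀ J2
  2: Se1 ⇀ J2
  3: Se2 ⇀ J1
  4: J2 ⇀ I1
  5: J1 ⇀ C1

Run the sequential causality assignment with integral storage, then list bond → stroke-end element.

b0 |TF1
b1 |J2
b2 |J2
b3 |J1
b4 |I1
b5 |J1

β2 stroke→J2  (source Se1 imposes e)
β3 stroke→J1  (Se2 fixes effort; stroke away)
β4 stroke→I1  (I1 outputs flow p/I1)
β1 stroke→J2  (J2: bond 4 brought flow, rest push out)
β0 stroke→TF1  (through TF1, causality passes straight; one stroke at TF1)
β5 stroke→J1  (1-jn J1 has f-setter on 0)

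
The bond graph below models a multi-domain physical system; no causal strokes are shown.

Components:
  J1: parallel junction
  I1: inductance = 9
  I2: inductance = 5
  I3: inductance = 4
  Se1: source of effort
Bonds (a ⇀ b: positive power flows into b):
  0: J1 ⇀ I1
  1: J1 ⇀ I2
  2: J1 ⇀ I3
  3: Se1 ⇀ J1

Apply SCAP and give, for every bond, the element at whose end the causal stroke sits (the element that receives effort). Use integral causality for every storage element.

b0 |I1
b1 |I2
b2 |I3
b3 |J1

b3 →J1  (Se1: effort source, stroke at far end)
b0 →I1  (0-jn J1 has e-setter on 3)
b1 →I2  (J1: bond 3 brought effort, rest push out)
b2 →I3  (J1 effort already set via bond 3)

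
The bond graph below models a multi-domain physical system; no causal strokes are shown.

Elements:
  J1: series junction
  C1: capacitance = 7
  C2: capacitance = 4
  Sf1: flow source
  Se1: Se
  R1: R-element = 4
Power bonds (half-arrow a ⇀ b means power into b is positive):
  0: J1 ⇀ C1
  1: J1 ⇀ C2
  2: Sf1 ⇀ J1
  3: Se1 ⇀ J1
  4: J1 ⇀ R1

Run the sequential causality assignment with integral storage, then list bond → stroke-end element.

b0 |J1
b1 |J1
b2 |Sf1
b3 |J1
b4 |J1

b2 stroke→Sf1  (Sf1: flow source, stroke at near end)
b3 stroke→J1  (Se1 fixes effort; stroke away)
b0 stroke→J1  (1-jn J1 has f-setter on 2)
b1 stroke→J1  (J1 flow already set via bond 2)
b4 stroke→J1  (1-jn J1 has f-setter on 2)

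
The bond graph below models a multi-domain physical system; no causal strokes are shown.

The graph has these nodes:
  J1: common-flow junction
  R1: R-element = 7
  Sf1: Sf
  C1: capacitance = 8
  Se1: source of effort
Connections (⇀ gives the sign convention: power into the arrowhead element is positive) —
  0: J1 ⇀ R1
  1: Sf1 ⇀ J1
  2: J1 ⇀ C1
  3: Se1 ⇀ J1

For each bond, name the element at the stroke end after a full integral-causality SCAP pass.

β1 stroke at Sf1  (Sf1: flow source, stroke at near end)
β3 stroke at J1  (Se1 fixes effort; stroke away)
β0 stroke at J1  (J1: bond 1 brought flow, rest push out)
β2 stroke at J1  (J1 flow already set via bond 1)

#0 →J1
#1 →Sf1
#2 →J1
#3 →J1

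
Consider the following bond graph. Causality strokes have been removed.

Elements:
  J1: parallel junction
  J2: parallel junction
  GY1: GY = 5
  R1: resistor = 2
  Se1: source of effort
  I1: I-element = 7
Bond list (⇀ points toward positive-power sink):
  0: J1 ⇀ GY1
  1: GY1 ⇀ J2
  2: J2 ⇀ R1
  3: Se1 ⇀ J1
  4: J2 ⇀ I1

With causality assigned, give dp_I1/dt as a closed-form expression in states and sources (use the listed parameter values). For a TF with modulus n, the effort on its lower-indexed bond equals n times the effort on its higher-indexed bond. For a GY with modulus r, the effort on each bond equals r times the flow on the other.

dp_I1/dt = 2*E_Se1/5 - 2*p_I1/7

b3 |J1  (source Se1 imposes e)
b0 |GY1  (0-jn J1 has e-setter on 3)
b1 |GY1  (through GY1, causality inverts; strokes same side of GY1)
b4 |I1  (I1 outputs flow p/I1)
b2 |J2  (closing 0-jn rule on J2)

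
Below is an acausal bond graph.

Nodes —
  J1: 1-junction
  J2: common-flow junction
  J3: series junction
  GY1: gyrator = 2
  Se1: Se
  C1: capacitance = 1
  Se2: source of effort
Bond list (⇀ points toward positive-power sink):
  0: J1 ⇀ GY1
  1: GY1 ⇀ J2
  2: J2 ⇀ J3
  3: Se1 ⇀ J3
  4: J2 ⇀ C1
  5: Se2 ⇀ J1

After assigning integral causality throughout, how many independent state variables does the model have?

#3 |J3  (Se1: effort source, stroke at far end)
#5 |J1  (Se2 (Se) sets effort on bond)
#0 |GY1  (closing 1-jn rule on J1)
#2 |J2  (closing 1-jn rule on J3)
#1 |GY1  (through GY1, causality inverts; strokes same side of GY1)
#4 |J2  (J2: bond 1 brought flow, rest push out)

1  (C1 all integral)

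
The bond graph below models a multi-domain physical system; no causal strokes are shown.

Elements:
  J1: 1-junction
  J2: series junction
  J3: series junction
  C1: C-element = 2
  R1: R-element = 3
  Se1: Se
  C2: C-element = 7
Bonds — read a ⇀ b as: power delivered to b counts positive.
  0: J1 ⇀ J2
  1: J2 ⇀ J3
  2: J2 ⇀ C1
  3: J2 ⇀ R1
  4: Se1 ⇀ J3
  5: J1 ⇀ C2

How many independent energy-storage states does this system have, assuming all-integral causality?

2  (C1, C2 all integral)

β4 stroke at J3  (Se1 fixes effort; stroke away)
β1 stroke at J2  (J3 needs exactly one f-in)
β2 stroke at J2  (prefer integral on C1)
β5 stroke at J1  (C2 integral (e out))
β0 stroke at J2  (J1 needs exactly one f-in)
β3 stroke at R1  (only one flow-in slot at J2)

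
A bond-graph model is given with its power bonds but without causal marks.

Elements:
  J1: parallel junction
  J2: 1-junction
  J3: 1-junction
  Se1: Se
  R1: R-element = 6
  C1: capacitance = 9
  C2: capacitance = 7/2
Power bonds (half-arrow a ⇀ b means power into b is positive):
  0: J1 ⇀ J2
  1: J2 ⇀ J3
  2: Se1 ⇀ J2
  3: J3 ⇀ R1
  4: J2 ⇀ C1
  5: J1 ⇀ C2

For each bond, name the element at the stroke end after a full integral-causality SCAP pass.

bond 0 →J2
bond 1 →J3
bond 2 →J2
bond 3 →R1
bond 4 →J2
bond 5 →J1

bond 2 |J2  (Se1: effort source, stroke at far end)
bond 4 |J2  (C1 integral (e out))
bond 5 |J1  (C2: C, integral causality)
bond 0 |J2  (J1: bond 5 brought effort, rest push out)
bond 1 |J3  (closing 1-jn rule on J2)
bond 3 |R1  (J3: last free bond brings flow in)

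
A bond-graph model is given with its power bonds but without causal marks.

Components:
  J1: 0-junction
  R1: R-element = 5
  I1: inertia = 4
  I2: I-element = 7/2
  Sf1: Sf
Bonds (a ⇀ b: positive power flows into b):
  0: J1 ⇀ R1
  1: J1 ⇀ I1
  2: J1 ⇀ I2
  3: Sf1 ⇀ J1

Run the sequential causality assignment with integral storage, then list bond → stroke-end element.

b3 stroke→Sf1  (Sf1 fixes flow; stroke at Sf1)
b1 stroke→I1  (I1: I, integral causality)
b2 stroke→I2  (I2 outputs flow p/I2)
b0 stroke→J1  (closing 0-jn rule on J1)

β0 stroke→J1
β1 stroke→I1
β2 stroke→I2
β3 stroke→Sf1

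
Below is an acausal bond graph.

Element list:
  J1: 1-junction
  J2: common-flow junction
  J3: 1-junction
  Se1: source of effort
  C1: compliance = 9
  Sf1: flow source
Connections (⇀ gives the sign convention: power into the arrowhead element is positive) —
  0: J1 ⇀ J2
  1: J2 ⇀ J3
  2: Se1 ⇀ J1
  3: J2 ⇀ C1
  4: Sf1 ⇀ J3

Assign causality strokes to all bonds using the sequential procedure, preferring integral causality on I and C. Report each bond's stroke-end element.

b0 stroke at J2
b1 stroke at J3
b2 stroke at J1
b3 stroke at J2
b4 stroke at Sf1

bond 2 stroke→J1  (Se1 fixes effort; stroke away)
bond 4 stroke→Sf1  (source Sf1 imposes f)
bond 0 stroke→J2  (J1 needs exactly one f-in)
bond 1 stroke→J3  (J3 flow already set via bond 4)
bond 3 stroke→J2  (J2: bond 1 brought flow, rest push out)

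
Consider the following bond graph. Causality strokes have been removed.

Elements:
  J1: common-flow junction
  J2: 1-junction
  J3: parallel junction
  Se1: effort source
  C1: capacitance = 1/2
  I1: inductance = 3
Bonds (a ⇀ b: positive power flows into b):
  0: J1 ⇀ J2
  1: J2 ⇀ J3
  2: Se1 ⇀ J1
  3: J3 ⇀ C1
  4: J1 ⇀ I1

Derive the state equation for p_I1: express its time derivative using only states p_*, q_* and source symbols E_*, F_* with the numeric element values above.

#2 stroke at J1  (Se1: effort source, stroke at far end)
#3 stroke at J3  (C1: C, integral causality)
#1 stroke at J2  (common-e at J3 fixed by 3)
#0 stroke at J1  (J2: last free bond brings flow in)
#4 stroke at I1  (only one flow-in slot at J1)

dp_I1/dt = E_Se1 - 2*q_C1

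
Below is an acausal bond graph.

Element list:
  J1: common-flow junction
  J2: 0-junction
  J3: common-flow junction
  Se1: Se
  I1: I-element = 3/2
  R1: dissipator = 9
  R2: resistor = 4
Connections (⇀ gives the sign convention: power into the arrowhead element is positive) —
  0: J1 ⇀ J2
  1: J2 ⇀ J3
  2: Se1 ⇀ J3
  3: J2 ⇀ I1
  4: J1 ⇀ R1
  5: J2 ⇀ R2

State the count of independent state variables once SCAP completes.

1  (I1 all integral)

b2 →J3  (source Se1 imposes e)
b1 →J2  (J3 needs exactly one f-in)
b0 →J1  (common-e at J2 fixed by 1)
b3 →I1  (J2 effort already set via bond 1)
b5 →R2  (J2 effort already set via bond 1)
b4 →R1  (only one flow-in slot at J1)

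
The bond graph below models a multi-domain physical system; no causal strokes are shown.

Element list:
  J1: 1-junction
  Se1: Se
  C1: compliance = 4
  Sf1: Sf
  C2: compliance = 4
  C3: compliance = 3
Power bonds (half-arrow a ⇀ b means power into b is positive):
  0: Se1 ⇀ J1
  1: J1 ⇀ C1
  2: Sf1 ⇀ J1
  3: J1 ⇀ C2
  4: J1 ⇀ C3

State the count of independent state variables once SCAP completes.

#0 |J1  (Se1 (Se) sets effort on bond)
#2 |Sf1  (Sf1: flow source, stroke at near end)
#1 |J1  (1-jn J1 has f-setter on 2)
#3 |J1  (J1 flow already set via bond 2)
#4 |J1  (J1 flow already set via bond 2)

3  (C1, C2, C3 all integral)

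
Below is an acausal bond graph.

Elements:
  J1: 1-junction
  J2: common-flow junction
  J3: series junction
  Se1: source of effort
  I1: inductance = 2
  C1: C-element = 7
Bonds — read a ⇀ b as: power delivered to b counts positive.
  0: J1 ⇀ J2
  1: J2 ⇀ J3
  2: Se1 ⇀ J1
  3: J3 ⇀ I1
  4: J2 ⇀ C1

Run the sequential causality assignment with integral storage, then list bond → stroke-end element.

#0 stroke→J2
#1 stroke→J3
#2 stroke→J1
#3 stroke→I1
#4 stroke→J2

#2 stroke→J1  (Se1 fixes effort; stroke away)
#0 stroke→J2  (J1: last free bond brings flow in)
#3 stroke→I1  (I1 integral (f out))
#1 stroke→J3  (J3 flow already set via bond 3)
#4 stroke→J2  (J2: bond 1 brought flow, rest push out)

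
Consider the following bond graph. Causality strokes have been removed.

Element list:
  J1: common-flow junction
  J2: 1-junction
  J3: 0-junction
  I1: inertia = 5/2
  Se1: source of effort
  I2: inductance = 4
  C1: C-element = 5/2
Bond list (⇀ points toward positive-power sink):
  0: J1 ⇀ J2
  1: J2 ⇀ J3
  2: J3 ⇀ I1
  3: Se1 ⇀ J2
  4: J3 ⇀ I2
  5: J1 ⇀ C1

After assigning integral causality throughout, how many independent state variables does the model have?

3  (C1, I1, I2 all integral)

#3 |J2  (source Se1 imposes e)
#2 |I1  (I1 outputs flow p/I1)
#4 |I2  (I2: I, integral causality)
#1 |J3  (J3 needs exactly one e-in)
#0 |J2  (common-f at J2 fixed by 1)
#5 |J1  (J1 flow already set via bond 0)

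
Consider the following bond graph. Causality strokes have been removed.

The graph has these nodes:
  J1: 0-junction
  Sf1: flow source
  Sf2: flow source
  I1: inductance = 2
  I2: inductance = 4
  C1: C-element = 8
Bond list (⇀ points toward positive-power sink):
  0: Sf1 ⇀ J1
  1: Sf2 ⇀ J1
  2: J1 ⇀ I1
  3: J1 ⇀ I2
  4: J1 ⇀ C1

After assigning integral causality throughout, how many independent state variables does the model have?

3  (C1, I1, I2 all integral)

β0 →Sf1  (Sf1: flow source, stroke at near end)
β1 →Sf2  (Sf2 (Sf) sets flow on bond)
β2 →I1  (prefer integral on I1)
β3 →I2  (I2 integral (f out))
β4 →J1  (J1 needs exactly one e-in)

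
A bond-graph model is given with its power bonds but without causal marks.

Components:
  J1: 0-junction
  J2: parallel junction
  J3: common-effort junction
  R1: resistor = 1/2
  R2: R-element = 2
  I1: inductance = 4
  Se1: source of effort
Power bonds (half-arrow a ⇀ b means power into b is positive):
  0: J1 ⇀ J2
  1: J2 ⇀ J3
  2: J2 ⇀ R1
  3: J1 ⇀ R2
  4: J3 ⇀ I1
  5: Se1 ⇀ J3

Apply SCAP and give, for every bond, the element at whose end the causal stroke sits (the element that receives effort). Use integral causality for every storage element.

bond 5 stroke at J3  (Se1 fixes effort; stroke away)
bond 1 stroke at J2  (0-jn J3 has e-setter on 5)
bond 4 stroke at I1  (J3 effort already set via bond 5)
bond 0 stroke at J1  (common-e at J2 fixed by 1)
bond 2 stroke at R1  (common-e at J2 fixed by 1)
bond 3 stroke at R2  (0-jn J1 has e-setter on 0)

b0 stroke at J1
b1 stroke at J2
b2 stroke at R1
b3 stroke at R2
b4 stroke at I1
b5 stroke at J3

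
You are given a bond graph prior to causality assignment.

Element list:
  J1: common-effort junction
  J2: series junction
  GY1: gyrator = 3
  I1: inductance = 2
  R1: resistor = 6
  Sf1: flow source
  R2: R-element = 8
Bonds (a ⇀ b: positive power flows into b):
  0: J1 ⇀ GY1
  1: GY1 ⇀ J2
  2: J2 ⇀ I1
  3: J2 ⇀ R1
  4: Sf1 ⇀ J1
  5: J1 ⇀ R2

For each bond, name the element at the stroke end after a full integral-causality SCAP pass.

#4 stroke→Sf1  (source Sf1 imposes f)
#2 stroke→I1  (I1 outputs flow p/I1)
#1 stroke→J2  (common-f at J2 fixed by 2)
#3 stroke→J2  (J2: bond 2 brought flow, rest push out)
#0 stroke→J1  (GY GY1: same side as bond 1)
#5 stroke→R2  (J1: bond 0 brought effort, rest push out)

bond 0 stroke→J1
bond 1 stroke→J2
bond 2 stroke→I1
bond 3 stroke→J2
bond 4 stroke→Sf1
bond 5 stroke→R2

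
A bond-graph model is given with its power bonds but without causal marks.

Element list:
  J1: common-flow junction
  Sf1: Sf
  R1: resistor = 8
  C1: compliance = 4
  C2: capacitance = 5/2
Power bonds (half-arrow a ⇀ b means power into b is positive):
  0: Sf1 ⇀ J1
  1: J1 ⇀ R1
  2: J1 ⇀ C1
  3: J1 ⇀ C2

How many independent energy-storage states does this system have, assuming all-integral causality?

2  (C1, C2 all integral)

#0 →Sf1  (Sf1: flow source, stroke at near end)
#1 →J1  (J1 flow already set via bond 0)
#2 →J1  (1-jn J1 has f-setter on 0)
#3 →J1  (J1: bond 0 brought flow, rest push out)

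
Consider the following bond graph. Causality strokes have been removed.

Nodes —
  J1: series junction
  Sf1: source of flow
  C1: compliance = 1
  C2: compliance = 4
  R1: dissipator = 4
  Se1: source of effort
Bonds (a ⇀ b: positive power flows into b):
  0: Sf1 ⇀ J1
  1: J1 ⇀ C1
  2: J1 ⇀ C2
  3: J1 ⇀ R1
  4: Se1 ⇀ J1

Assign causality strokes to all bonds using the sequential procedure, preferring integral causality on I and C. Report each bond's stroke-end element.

b0 stroke→Sf1  (Sf1 (Sf) sets flow on bond)
b4 stroke→J1  (Se1 (Se) sets effort on bond)
b1 stroke→J1  (J1 flow already set via bond 0)
b2 stroke→J1  (1-jn J1 has f-setter on 0)
b3 stroke→J1  (J1 flow already set via bond 0)

bond 0 |Sf1
bond 1 |J1
bond 2 |J1
bond 3 |J1
bond 4 |J1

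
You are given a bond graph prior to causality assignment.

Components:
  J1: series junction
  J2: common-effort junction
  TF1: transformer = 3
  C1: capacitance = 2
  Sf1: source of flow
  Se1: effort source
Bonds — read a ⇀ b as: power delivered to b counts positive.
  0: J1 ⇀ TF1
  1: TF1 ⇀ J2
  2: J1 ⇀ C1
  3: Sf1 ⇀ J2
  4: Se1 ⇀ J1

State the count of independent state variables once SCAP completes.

#3 stroke at Sf1  (Sf1 (Sf) sets flow on bond)
#4 stroke at J1  (Se1: effort source, stroke at far end)
#1 stroke at J2  (J2 needs exactly one e-in)
#0 stroke at TF1  (TF TF1: opposite of bond 1)
#2 stroke at J1  (1-jn J1 has f-setter on 0)

1  (C1 all integral)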